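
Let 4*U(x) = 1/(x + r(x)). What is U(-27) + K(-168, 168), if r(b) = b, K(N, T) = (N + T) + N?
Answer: -36289/216 ≈ -168.00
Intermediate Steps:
K(N, T) = T + 2*N
U(x) = 1/(8*x) (U(x) = 1/(4*(x + x)) = 1/(4*((2*x))) = (1/(2*x))/4 = 1/(8*x))
U(-27) + K(-168, 168) = (⅛)/(-27) + (168 + 2*(-168)) = (⅛)*(-1/27) + (168 - 336) = -1/216 - 168 = -36289/216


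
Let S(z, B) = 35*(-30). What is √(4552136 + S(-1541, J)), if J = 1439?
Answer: √4551086 ≈ 2133.3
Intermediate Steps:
S(z, B) = -1050
√(4552136 + S(-1541, J)) = √(4552136 - 1050) = √4551086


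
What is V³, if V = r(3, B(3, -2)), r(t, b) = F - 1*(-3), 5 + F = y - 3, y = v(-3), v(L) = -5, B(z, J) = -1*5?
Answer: -1000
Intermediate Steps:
B(z, J) = -5
y = -5
F = -13 (F = -5 + (-5 - 3) = -5 - 8 = -13)
r(t, b) = -10 (r(t, b) = -13 - 1*(-3) = -13 + 3 = -10)
V = -10
V³ = (-10)³ = -1000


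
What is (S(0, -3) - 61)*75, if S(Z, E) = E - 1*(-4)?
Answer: -4500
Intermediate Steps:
S(Z, E) = 4 + E (S(Z, E) = E + 4 = 4 + E)
(S(0, -3) - 61)*75 = ((4 - 3) - 61)*75 = (1 - 61)*75 = -60*75 = -4500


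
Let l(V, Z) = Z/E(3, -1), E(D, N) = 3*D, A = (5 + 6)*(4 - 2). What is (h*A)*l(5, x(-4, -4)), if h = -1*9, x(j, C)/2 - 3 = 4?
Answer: -308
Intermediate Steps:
x(j, C) = 14 (x(j, C) = 6 + 2*4 = 6 + 8 = 14)
A = 22 (A = 11*2 = 22)
h = -9
l(V, Z) = Z/9 (l(V, Z) = Z/((3*3)) = Z/9)
(h*A)*l(5, x(-4, -4)) = (-9*22)*((1/9)*14) = -198*14/9 = -308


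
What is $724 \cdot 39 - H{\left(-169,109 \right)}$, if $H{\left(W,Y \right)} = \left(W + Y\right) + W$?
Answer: $28465$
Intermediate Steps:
$H{\left(W,Y \right)} = Y + 2 W$
$724 \cdot 39 - H{\left(-169,109 \right)} = 724 \cdot 39 - \left(109 + 2 \left(-169\right)\right) = 28236 - \left(109 - 338\right) = 28236 - -229 = 28236 + 229 = 28465$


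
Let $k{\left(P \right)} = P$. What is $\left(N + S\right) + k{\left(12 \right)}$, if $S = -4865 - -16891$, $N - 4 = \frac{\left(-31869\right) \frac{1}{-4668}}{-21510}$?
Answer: $\frac{134346810299}{11156520} \approx 12042.0$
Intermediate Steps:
$N = \frac{44622539}{11156520}$ ($N = 4 + \frac{\left(-31869\right) \frac{1}{-4668}}{-21510} = 4 + \left(-31869\right) \left(- \frac{1}{4668}\right) \left(- \frac{1}{21510}\right) = 4 + \frac{10623}{1556} \left(- \frac{1}{21510}\right) = 4 - \frac{3541}{11156520} = \frac{44622539}{11156520} \approx 3.9997$)
$S = 12026$ ($S = -4865 + 16891 = 12026$)
$\left(N + S\right) + k{\left(12 \right)} = \left(\frac{44622539}{11156520} + 12026\right) + 12 = \frac{134212932059}{11156520} + 12 = \frac{134346810299}{11156520}$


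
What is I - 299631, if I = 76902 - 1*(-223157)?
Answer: 428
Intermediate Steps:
I = 300059 (I = 76902 + 223157 = 300059)
I - 299631 = 300059 - 299631 = 428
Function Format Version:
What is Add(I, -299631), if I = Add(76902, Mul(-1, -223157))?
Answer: 428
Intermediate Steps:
I = 300059 (I = Add(76902, 223157) = 300059)
Add(I, -299631) = Add(300059, -299631) = 428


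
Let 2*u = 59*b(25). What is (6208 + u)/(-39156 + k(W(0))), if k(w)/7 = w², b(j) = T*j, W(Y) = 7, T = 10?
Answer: -13583/38813 ≈ -0.34996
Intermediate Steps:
b(j) = 10*j
u = 7375 (u = (59*(10*25))/2 = (59*250)/2 = (½)*14750 = 7375)
k(w) = 7*w²
(6208 + u)/(-39156 + k(W(0))) = (6208 + 7375)/(-39156 + 7*7²) = 13583/(-39156 + 7*49) = 13583/(-39156 + 343) = 13583/(-38813) = 13583*(-1/38813) = -13583/38813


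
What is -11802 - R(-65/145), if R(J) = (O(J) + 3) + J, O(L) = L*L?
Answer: -9927797/841 ≈ -11805.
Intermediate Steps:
O(L) = L²
R(J) = 3 + J + J² (R(J) = (J² + 3) + J = (3 + J²) + J = 3 + J + J²)
-11802 - R(-65/145) = -11802 - (3 - 65/145 + (-65/145)²) = -11802 - (3 - 65*1/145 + (-65*1/145)²) = -11802 - (3 - 13/29 + (-13/29)²) = -11802 - (3 - 13/29 + 169/841) = -11802 - 1*2315/841 = -11802 - 2315/841 = -9927797/841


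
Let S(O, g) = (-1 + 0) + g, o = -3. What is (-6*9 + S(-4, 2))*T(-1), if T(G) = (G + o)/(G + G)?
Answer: -106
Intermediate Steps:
T(G) = (-3 + G)/(2*G) (T(G) = (G - 3)/(G + G) = (-3 + G)/((2*G)) = (-3 + G)*(1/(2*G)) = (-3 + G)/(2*G))
S(O, g) = -1 + g
(-6*9 + S(-4, 2))*T(-1) = (-6*9 + (-1 + 2))*((½)*(-3 - 1)/(-1)) = (-54 + 1)*((½)*(-1)*(-4)) = -53*2 = -106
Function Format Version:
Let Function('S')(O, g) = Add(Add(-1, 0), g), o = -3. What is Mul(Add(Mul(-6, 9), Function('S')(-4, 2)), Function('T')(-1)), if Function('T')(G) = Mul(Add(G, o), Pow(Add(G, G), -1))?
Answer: -106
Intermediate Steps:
Function('T')(G) = Mul(Rational(1, 2), Pow(G, -1), Add(-3, G)) (Function('T')(G) = Mul(Add(G, -3), Pow(Add(G, G), -1)) = Mul(Add(-3, G), Pow(Mul(2, G), -1)) = Mul(Add(-3, G), Mul(Rational(1, 2), Pow(G, -1))) = Mul(Rational(1, 2), Pow(G, -1), Add(-3, G)))
Function('S')(O, g) = Add(-1, g)
Mul(Add(Mul(-6, 9), Function('S')(-4, 2)), Function('T')(-1)) = Mul(Add(Mul(-6, 9), Add(-1, 2)), Mul(Rational(1, 2), Pow(-1, -1), Add(-3, -1))) = Mul(Add(-54, 1), Mul(Rational(1, 2), -1, -4)) = Mul(-53, 2) = -106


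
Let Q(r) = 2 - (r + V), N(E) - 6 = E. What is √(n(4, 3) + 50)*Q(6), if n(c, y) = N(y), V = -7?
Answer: 3*√59 ≈ 23.043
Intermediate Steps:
N(E) = 6 + E
n(c, y) = 6 + y
Q(r) = 9 - r (Q(r) = 2 - (r - 7) = 2 - (-7 + r) = 2 + (7 - r) = 9 - r)
√(n(4, 3) + 50)*Q(6) = √((6 + 3) + 50)*(9 - 1*6) = √(9 + 50)*(9 - 6) = √59*3 = 3*√59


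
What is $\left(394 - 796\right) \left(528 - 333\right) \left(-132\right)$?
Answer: $10347480$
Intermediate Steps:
$\left(394 - 796\right) \left(528 - 333\right) \left(-132\right) = \left(394 - 796\right) 195 \left(-132\right) = \left(-402\right) 195 \left(-132\right) = \left(-78390\right) \left(-132\right) = 10347480$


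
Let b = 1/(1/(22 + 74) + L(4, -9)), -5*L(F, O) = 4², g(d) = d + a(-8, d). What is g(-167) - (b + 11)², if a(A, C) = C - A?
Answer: -1031813607/2343961 ≈ -440.20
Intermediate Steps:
g(d) = 8 + 2*d (g(d) = d + (d - 1*(-8)) = d + (d + 8) = d + (8 + d) = 8 + 2*d)
L(F, O) = -16/5 (L(F, O) = -⅕*4² = -⅕*16 = -16/5)
b = -480/1531 (b = 1/(1/(22 + 74) - 16/5) = 1/(1/96 - 16/5) = 1/(-1531/480) = -480/1531 ≈ -0.31352)
g(-167) - (b + 11)² = (8 + 2*(-167)) - (-480/1531 + 11)² = (8 - 334) - (16361/1531)² = -326 - 1*267682321/2343961 = -326 - 267682321/2343961 = -1031813607/2343961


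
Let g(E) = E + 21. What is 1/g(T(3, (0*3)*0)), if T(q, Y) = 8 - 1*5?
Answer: 1/24 ≈ 0.041667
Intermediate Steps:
T(q, Y) = 3 (T(q, Y) = 8 - 5 = 3)
g(E) = 21 + E
1/g(T(3, (0*3)*0)) = 1/(21 + 3) = 1/24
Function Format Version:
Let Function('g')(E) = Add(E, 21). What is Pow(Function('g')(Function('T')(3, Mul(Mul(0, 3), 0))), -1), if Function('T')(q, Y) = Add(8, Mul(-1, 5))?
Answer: Rational(1, 24) ≈ 0.041667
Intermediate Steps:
Function('T')(q, Y) = 3 (Function('T')(q, Y) = Add(8, -5) = 3)
Function('g')(E) = Add(21, E)
Pow(Function('g')(Function('T')(3, Mul(Mul(0, 3), 0))), -1) = Pow(Add(21, 3), -1) = Pow(24, -1) = Rational(1, 24)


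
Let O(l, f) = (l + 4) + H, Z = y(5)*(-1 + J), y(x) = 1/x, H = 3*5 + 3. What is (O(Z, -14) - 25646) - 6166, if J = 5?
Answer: -158946/5 ≈ -31789.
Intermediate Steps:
H = 18 (H = 15 + 3 = 18)
Z = ⅘ (Z = (-1 + 5)/5 = (⅕)*4 = ⅘ ≈ 0.80000)
O(l, f) = 22 + l (O(l, f) = (l + 4) + 18 = (4 + l) + 18 = 22 + l)
(O(Z, -14) - 25646) - 6166 = ((22 + ⅘) - 25646) - 6166 = (114/5 - 25646) - 6166 = -128116/5 - 6166 = -158946/5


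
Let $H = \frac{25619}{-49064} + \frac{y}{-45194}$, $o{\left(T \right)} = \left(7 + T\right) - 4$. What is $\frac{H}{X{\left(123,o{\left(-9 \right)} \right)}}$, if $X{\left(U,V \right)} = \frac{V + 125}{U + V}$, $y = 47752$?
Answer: $- \frac{204792659019}{131935205752} \approx -1.5522$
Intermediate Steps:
$o{\left(T \right)} = 3 + T$
$H = - \frac{1750364607}{1108699208}$ ($H = \frac{25619}{-49064} + \frac{47752}{-45194} = 25619 \left(- \frac{1}{49064}\right) + 47752 \left(- \frac{1}{45194}\right) = - \frac{25619}{49064} - \frac{23876}{22597} = - \frac{1750364607}{1108699208} \approx -1.5788$)
$X{\left(U,V \right)} = \frac{125 + V}{U + V}$
$\frac{H}{X{\left(123,o{\left(-9 \right)} \right)}} = - \frac{1750364607}{1108699208 \frac{125 + \left(3 - 9\right)}{123 + \left(3 - 9\right)}} = - \frac{1750364607}{1108699208 \frac{125 - 6}{123 - 6}} = - \frac{1750364607}{1108699208 \cdot \frac{1}{117} \cdot 119} = - \frac{1750364607}{1108699208 \cdot \frac{119}{117}} = \left(- \frac{1750364607}{1108699208}\right) \frac{117}{119} = - \frac{204792659019}{131935205752}$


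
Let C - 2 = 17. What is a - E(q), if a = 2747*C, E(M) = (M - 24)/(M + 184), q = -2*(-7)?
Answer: 5167112/99 ≈ 52193.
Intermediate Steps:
C = 19 (C = 2 + 17 = 19)
q = 14
E(M) = (-24 + M)/(184 + M)
a = 52193 (a = 2747*19 = 52193)
a - E(q) = 52193 - (-24 + 14)/(184 + 14) = 52193 - (-10)/198 = 52193 - 1*(-5/99) = 52193 + 5/99 = 5167112/99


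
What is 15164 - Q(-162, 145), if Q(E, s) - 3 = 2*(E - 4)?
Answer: 15493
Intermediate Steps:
Q(E, s) = -5 + 2*E (Q(E, s) = 3 + 2*(E - 4) = 3 + 2*(-4 + E) = 3 + (-8 + 2*E) = -5 + 2*E)
15164 - Q(-162, 145) = 15164 - (-5 + 2*(-162)) = 15164 - (-5 - 324) = 15164 - 1*(-329) = 15164 + 329 = 15493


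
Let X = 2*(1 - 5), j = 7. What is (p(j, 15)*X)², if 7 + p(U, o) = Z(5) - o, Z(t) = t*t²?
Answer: 678976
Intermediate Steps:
Z(t) = t³
p(U, o) = 118 - o (p(U, o) = -7 + (5³ - o) = -7 + (125 - o) = 118 - o)
X = -8 (X = 2*(-4) = -8)
(p(j, 15)*X)² = ((118 - 1*15)*(-8))² = ((118 - 15)*(-8))² = (103*(-8))² = (-824)² = 678976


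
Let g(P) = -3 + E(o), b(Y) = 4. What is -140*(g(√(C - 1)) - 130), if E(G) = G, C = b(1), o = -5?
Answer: 19320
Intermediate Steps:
C = 4
g(P) = -8 (g(P) = -3 - 5 = -8)
-140*(g(√(C - 1)) - 130) = -140*(-8 - 130) = -140*(-138) = 19320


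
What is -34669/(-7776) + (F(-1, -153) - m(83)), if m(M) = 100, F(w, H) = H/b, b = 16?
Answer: -817289/7776 ≈ -105.10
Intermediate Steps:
F(w, H) = H/16
-34669/(-7776) + (F(-1, -153) - m(83)) = -34669/(-7776) + ((1/16)*(-153) - 1*100) = -34669*(-1/7776) + (-153/16 - 100) = 34669/7776 - 1753/16 = -817289/7776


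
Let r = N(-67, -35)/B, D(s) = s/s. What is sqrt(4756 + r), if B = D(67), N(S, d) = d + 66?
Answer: sqrt(4787) ≈ 69.188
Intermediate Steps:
N(S, d) = 66 + d
D(s) = 1
B = 1
r = 31 (r = (66 - 35)/1 = 31*1 = 31)
sqrt(4756 + r) = sqrt(4756 + 31) = sqrt(4787)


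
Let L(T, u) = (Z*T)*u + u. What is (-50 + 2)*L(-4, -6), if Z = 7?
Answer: -7776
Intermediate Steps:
L(T, u) = u + 7*T*u (L(T, u) = (7*T)*u + u = 7*T*u + u = u + 7*T*u)
(-50 + 2)*L(-4, -6) = (-50 + 2)*(-6*(1 + 7*(-4))) = -(-288)*(1 - 28) = -(-288)*(-27) = -48*162 = -7776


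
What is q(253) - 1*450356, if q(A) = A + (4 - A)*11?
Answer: -452842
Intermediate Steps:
q(A) = 44 - 10*A (q(A) = A + (44 - 11*A) = 44 - 10*A)
q(253) - 1*450356 = (44 - 10*253) - 1*450356 = (44 - 2530) - 450356 = -2486 - 450356 = -452842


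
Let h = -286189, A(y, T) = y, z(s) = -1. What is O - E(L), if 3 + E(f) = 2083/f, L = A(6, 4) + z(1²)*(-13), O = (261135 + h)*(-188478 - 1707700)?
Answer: 902630026602/19 ≈ 4.7507e+10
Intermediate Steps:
O = 47506843612 (O = (261135 - 286189)*(-188478 - 1707700) = -25054*(-1896178) = 47506843612)
L = 19 (L = 6 - 1*(-13) = 6 + 13 = 19)
E(f) = -3 + 2083/f
O - E(L) = 47506843612 - (-3 + 2083/19) = 47506843612 - 1*2026/19 = 47506843612 - 2026/19 = 902630026602/19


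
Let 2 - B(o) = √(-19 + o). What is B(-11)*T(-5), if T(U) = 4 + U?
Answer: -2 + I*√30 ≈ -2.0 + 5.4772*I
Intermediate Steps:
B(o) = 2 - √(-19 + o)
B(-11)*T(-5) = (2 - √(-19 - 11))*(4 - 5) = (2 - √(-30))*(-1) = (2 - I*√30)*(-1) = -2 + I*√30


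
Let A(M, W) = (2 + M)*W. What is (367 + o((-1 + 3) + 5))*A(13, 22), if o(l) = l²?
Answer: 137280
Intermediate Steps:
A(M, W) = W*(2 + M)
(367 + o((-1 + 3) + 5))*A(13, 22) = (367 + ((-1 + 3) + 5)²)*(22*(2 + 13)) = (367 + (2 + 5)²)*(22*15) = (367 + 7²)*330 = (367 + 49)*330 = 416*330 = 137280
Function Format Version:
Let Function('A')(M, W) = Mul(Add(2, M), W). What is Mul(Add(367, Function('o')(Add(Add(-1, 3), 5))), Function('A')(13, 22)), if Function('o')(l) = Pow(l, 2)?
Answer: 137280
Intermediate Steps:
Function('A')(M, W) = Mul(W, Add(2, M))
Mul(Add(367, Function('o')(Add(Add(-1, 3), 5))), Function('A')(13, 22)) = Mul(Add(367, Pow(Add(Add(-1, 3), 5), 2)), Mul(22, Add(2, 13))) = Mul(Add(367, Pow(Add(2, 5), 2)), Mul(22, 15)) = Mul(Add(367, Pow(7, 2)), 330) = Mul(Add(367, 49), 330) = Mul(416, 330) = 137280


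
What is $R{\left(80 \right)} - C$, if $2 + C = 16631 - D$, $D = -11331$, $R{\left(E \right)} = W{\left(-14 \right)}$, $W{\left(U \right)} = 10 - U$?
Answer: $-27936$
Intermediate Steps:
$R{\left(E \right)} = 24$ ($R{\left(E \right)} = 10 - -14 = 10 + 14 = 24$)
$C = 27960$ ($C = -2 + \left(16631 - -11331\right) = -2 + \left(16631 + 11331\right) = -2 + 27962 = 27960$)
$R{\left(80 \right)} - C = 24 - 27960 = -27936$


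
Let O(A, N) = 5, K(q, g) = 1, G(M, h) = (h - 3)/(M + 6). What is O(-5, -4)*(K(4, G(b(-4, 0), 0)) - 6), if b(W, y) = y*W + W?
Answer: -25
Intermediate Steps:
b(W, y) = W + W*y (b(W, y) = W*y + W = W + W*y)
G(M, h) = (-3 + h)/(6 + M)
O(-5, -4)*(K(4, G(b(-4, 0), 0)) - 6) = 5*(1 - 6) = 5*(-5) = -25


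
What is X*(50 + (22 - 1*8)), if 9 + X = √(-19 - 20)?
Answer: -576 + 64*I*√39 ≈ -576.0 + 399.68*I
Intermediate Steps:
X = -9 + I*√39 (X = -9 + √(-19 - 20) = -9 + √(-39) = -9 + I*√39 ≈ -9.0 + 6.245*I)
X*(50 + (22 - 1*8)) = (-9 + I*√39)*(50 + (22 - 1*8)) = (-9 + I*√39)*(50 + (22 - 8)) = (-9 + I*√39)*(50 + 14) = (-9 + I*√39)*64 = -576 + 64*I*√39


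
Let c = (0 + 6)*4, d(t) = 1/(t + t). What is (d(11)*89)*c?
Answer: 1068/11 ≈ 97.091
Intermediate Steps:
d(t) = 1/(2*t)
c = 24 (c = 6*4 = 24)
(d(11)*89)*c = (((½)/11)*89)*24 = (((½)*(1/11))*89)*24 = ((1/22)*89)*24 = (89/22)*24 = 1068/11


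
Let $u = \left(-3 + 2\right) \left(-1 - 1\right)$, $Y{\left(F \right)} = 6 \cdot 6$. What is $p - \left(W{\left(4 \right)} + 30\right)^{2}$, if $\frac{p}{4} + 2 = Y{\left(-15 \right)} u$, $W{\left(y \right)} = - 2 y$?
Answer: $-204$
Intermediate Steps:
$Y{\left(F \right)} = 36$
$u = 2$ ($u = \left(-1\right) \left(-2\right) = 2$)
$p = 280$ ($p = -8 + 4 \cdot 36 \cdot 2 = -8 + 4 \cdot 72 = -8 + 288 = 280$)
$p - \left(W{\left(4 \right)} + 30\right)^{2} = 280 - \left(\left(-2\right) 4 + 30\right)^{2} = 280 - \left(-8 + 30\right)^{2} = 280 - 22^{2} = 280 - 484 = -204$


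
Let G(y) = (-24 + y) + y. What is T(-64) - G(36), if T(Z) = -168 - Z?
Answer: -152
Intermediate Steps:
G(y) = -24 + 2*y
T(-64) - G(36) = (-168 - 1*(-64)) - (-24 + 2*36) = (-168 + 64) - (-24 + 72) = -104 - 1*48 = -104 - 48 = -152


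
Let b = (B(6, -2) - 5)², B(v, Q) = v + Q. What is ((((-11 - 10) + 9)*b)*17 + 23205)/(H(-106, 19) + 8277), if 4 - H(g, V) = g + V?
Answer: 23001/8368 ≈ 2.7487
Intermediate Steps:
B(v, Q) = Q + v
H(g, V) = 4 - V - g (H(g, V) = 4 - (g + V) = 4 - (V + g) = 4 + (-V - g) = 4 - V - g)
b = 1 (b = ((-2 + 6) - 5)² = (4 - 5)² = (-1)² = 1)
((((-11 - 10) + 9)*b)*17 + 23205)/(H(-106, 19) + 8277) = ((((-11 - 10) + 9)*1)*17 + 23205)/((4 - 1*19 - 1*(-106)) + 8277) = (((-21 + 9)*1)*17 + 23205)/((4 - 19 + 106) + 8277) = (-12*1*17 + 23205)/(91 + 8277) = (-12*17 + 23205)/8368 = (-204 + 23205)*(1/8368) = 23001*(1/8368) = 23001/8368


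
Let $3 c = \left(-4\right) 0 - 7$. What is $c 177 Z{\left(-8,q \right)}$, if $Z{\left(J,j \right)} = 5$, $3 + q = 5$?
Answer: $-2065$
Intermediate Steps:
$q = 2$ ($q = -3 + 5 = 2$)
$c = - \frac{7}{3}$ ($c = \frac{\left(-4\right) 0 - 7}{3} = \frac{0 - 7}{3} = \frac{1}{3} \left(-7\right) = - \frac{7}{3} \approx -2.3333$)
$c 177 Z{\left(-8,q \right)} = \left(- \frac{7}{3}\right) 177 \cdot 5 = \left(-413\right) 5 = -2065$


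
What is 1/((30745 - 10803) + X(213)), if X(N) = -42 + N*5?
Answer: 1/20965 ≈ 4.7699e-5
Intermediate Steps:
X(N) = -42 + 5*N
1/((30745 - 10803) + X(213)) = 1/((30745 - 10803) + (-42 + 5*213)) = 1/(19942 + (-42 + 1065)) = 1/(19942 + 1023) = 1/20965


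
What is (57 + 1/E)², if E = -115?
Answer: 42954916/13225 ≈ 3248.0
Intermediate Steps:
(57 + 1/E)² = (57 + 1/(-115))² = (57 - 1/115)² = (6554/115)² = 42954916/13225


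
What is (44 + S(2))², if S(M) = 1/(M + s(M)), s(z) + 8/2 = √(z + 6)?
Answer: 7923/4 + 89*√2/2 ≈ 2043.7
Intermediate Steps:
s(z) = -4 + √(6 + z) (s(z) = -4 + √(z + 6) = -4 + √(6 + z))
S(M) = 1/(-4 + M + √(6 + M)) (S(M) = 1/(M + (-4 + √(6 + M))) = 1/(-4 + M + √(6 + M)))
(44 + S(2))² = (44 + 1/(-4 + 2 + √(6 + 2)))² = (44 + 1/(-4 + 2 + √8))² = (44 + 1/(-4 + 2 + 2*√2))² = (44 + 1/(-2 + 2*√2))²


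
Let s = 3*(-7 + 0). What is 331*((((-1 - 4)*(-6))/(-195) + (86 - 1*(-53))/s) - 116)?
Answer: -11094127/273 ≈ -40638.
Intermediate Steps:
s = -21 (s = 3*(-7) = -21)
331*((((-1 - 4)*(-6))/(-195) + (86 - 1*(-53))/s) - 116) = 331*((((-1 - 4)*(-6))/(-195) + (86 - 1*(-53))/(-21)) - 116) = 331*((-5*(-6)*(-1/195) + (86 + 53)*(-1/21)) - 116) = 331*((30*(-1/195) + 139*(-1/21)) - 116) = 331*((-2/13 - 139/21) - 116) = 331*(-1849/273 - 116) = 331*(-33517/273) = -11094127/273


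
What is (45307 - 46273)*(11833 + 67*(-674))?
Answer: 32191950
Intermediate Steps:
(45307 - 46273)*(11833 + 67*(-674)) = -966*(11833 - 45158) = -966*(-33325) = 32191950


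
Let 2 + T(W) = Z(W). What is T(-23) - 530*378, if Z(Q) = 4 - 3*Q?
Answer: -200269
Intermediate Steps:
T(W) = 2 - 3*W (T(W) = -2 + (4 - 3*W) = 2 - 3*W)
T(-23) - 530*378 = (2 - 3*(-23)) - 530*378 = (2 + 69) - 200340 = 71 - 200340 = -200269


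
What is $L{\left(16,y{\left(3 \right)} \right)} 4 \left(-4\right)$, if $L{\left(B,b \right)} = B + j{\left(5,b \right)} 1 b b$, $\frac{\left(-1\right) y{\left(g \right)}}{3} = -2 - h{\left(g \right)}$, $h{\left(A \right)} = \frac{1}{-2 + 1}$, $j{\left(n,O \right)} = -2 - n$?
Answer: $752$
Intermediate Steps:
$h{\left(A \right)} = -1$ ($h{\left(A \right)} = \frac{1}{-1} = -1$)
$y{\left(g \right)} = 3$ ($y{\left(g \right)} = - 3 \left(-2 - -1\right) = - 3 \left(-2 + 1\right) = \left(-3\right) \left(-1\right) = 3$)
$L{\left(B,b \right)} = B - 7 b^{2}$ ($L{\left(B,b \right)} = B + \left(-2 - 5\right) 1 b b = B + \left(-2 - 5\right) b b = B - 7 b^{2}$)
$L{\left(16,y{\left(3 \right)} \right)} 4 \left(-4\right) = \left(16 - 7 \cdot 3^{2}\right) 4 \left(-4\right) = \left(16 - 63\right) \left(-16\right) = \left(-47\right) \left(-16\right) = 752$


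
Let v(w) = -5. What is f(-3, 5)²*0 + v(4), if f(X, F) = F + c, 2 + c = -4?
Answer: -5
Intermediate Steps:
c = -6 (c = -2 - 4 = -6)
f(X, F) = -6 + F (f(X, F) = F - 6 = -6 + F)
f(-3, 5)²*0 + v(4) = (-6 + 5)²*0 - 5 = (-1)²*0 - 5 = 1*0 - 5 = 0 - 5 = -5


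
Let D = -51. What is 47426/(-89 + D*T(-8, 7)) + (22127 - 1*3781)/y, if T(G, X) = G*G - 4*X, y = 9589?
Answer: -419451864/18458825 ≈ -22.724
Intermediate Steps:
T(G, X) = G**2 - 4*X
47426/(-89 + D*T(-8, 7)) + (22127 - 1*3781)/y = 47426/(-89 - 51*((-8)**2 - 4*7)) + (22127 - 1*3781)/9589 = 47426/(-89 - 51*(64 - 28)) + (22127 - 3781)*(1/9589) = 47426/(-89 - 51*36) + 18346*(1/9589) = 47426/(-89 - 1836) + 18346/9589 = 47426/(-1925) + 18346/9589 = 47426*(-1/1925) + 18346/9589 = -47426/1925 + 18346/9589 = -419451864/18458825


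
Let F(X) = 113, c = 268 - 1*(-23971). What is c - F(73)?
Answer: 24126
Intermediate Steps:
c = 24239 (c = 268 + 23971 = 24239)
c - F(73) = 24239 - 1*113 = 24239 - 113 = 24126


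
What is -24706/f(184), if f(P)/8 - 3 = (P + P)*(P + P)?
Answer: -12353/541708 ≈ -0.022804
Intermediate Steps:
f(P) = 24 + 32*P² (f(P) = 24 + 8*((P + P)*(P + P)) = 24 + 8*((2*P)*(2*P)) = 24 + 8*(4*P²) = 24 + 32*P²)
-24706/f(184) = -24706/(24 + 32*184²) = -24706/(24 + 32*33856) = -24706/(24 + 1083392) = -24706/1083416 = -24706*1/1083416 = -12353/541708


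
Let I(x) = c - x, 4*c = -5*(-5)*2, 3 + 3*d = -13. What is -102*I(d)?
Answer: -1819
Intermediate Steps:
d = -16/3 (d = -1 + (⅓)*(-13) = -1 - 13/3 = -16/3 ≈ -5.3333)
c = 25/2 (c = (-5*(-5)*2)/4 = (25*2)/4 = (¼)*50 = 25/2 ≈ 12.500)
I(x) = 25/2 - x
-102*I(d) = -102*(25/2 - 1*(-16/3)) = -102*(25/2 + 16/3) = -102*107/6 = -1819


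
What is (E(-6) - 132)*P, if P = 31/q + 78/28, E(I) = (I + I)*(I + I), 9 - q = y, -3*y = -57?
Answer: -132/35 ≈ -3.7714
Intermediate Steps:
y = 19 (y = -1/3*(-57) = 19)
q = -10 (q = 9 - 1*19 = 9 - 19 = -10)
E(I) = 4*I**2 (E(I) = (2*I)*(2*I) = 4*I**2)
P = -11/35 (P = 31/(-10) + 78/28 = 31*(-1/10) + 78*(1/28) = -31/10 + 39/14 = -11/35 ≈ -0.31429)
(E(-6) - 132)*P = (4*(-6)**2 - 132)*(-11/35) = (4*36 - 132)*(-11/35) = (144 - 132)*(-11/35) = 12*(-11/35) = -132/35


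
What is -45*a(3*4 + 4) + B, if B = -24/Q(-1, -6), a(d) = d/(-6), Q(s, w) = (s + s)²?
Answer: 114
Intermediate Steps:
Q(s, w) = 4*s² (Q(s, w) = (2*s)² = 4*s²)
a(d) = -d/6 (a(d) = d*(-⅙) = -d/6)
B = -6 (B = -24/(4*(-1)²) = -24/(4*1) = -24/4 = -24*¼ = -6)
-45*a(3*4 + 4) + B = -(-15)*(3*4 + 4)/2 - 6 = -(-15)*(12 + 4)/2 - 6 = -(-15)*16/2 - 6 = -45*(-8/3) - 6 = 120 - 6 = 114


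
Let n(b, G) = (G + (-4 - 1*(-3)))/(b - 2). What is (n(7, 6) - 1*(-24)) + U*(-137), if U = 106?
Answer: -14497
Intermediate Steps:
n(b, G) = (-1 + G)/(-2 + b) (n(b, G) = (G + (-4 + 3))/(-2 + b) = (G - 1)/(-2 + b) = (-1 + G)/(-2 + b))
(n(7, 6) - 1*(-24)) + U*(-137) = ((-1 + 6)/(-2 + 7) - 1*(-24)) + 106*(-137) = (5/5 + 24) - 14522 = ((1/5)*5 + 24) - 14522 = (1 + 24) - 14522 = 25 - 14522 = -14497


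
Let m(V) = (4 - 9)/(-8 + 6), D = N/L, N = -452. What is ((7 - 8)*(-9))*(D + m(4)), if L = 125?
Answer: -2511/250 ≈ -10.044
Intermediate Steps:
D = -452/125 ≈ -3.6160
m(V) = 5/2 (m(V) = -5/(-2) = -5*(-½) = 5/2)
((7 - 8)*(-9))*(D + m(4)) = ((7 - 8)*(-9))*(-452/125 + 5/2) = -1*(-9)*(-279/250) = 9*(-279/250) = -2511/250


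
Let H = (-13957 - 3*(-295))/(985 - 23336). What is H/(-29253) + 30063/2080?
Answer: 19656178429829/1359974310240 ≈ 14.453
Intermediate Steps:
H = 13072/22351 (H = (-13957 + 885)/(-22351) = -13072*(-1/22351) = 13072/22351 ≈ 0.58485)
H/(-29253) + 30063/2080 = (13072/22351)/(-29253) + 30063/2080 = (13072/22351)*(-1/29253) + 30063*(1/2080) = -13072/653833803 + 30063/2080 = 19656178429829/1359974310240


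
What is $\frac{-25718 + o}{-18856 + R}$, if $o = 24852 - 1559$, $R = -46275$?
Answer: $\frac{2425}{65131} \approx 0.037233$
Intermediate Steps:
$o = 23293$ ($o = 24852 - 1559 = 23293$)
$\frac{-25718 + o}{-18856 + R} = \frac{-25718 + 23293}{-18856 - 46275} = - \frac{2425}{-65131} = \left(-2425\right) \left(- \frac{1}{65131}\right) = \frac{2425}{65131}$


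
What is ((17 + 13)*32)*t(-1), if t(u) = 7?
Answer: 6720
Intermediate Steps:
((17 + 13)*32)*t(-1) = ((17 + 13)*32)*7 = (30*32)*7 = 960*7 = 6720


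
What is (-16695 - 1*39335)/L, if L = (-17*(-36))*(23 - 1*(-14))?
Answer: -28015/11322 ≈ -2.4744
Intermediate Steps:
L = 22644 (L = 612*(23 + 14) = 612*37 = 22644)
(-16695 - 1*39335)/L = (-16695 - 1*39335)/22644 = (-16695 - 39335)*(1/22644) = -56030*1/22644 = -28015/11322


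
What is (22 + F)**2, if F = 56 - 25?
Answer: 2809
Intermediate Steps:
F = 31
(22 + F)**2 = (22 + 31)**2 = 53**2 = 2809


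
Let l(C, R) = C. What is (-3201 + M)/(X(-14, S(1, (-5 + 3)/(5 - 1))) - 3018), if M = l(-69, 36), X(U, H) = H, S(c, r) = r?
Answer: 6540/6037 ≈ 1.0833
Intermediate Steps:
M = -69
(-3201 + M)/(X(-14, S(1, (-5 + 3)/(5 - 1))) - 3018) = (-3201 - 69)/((-5 + 3)/(5 - 1) - 3018) = -3270/(-2/4 - 3018) = -3270/(-2*¼ - 3018) = -3270/(-½ - 3018) = -3270/(-6037/2) = -3270*(-2/6037) = 6540/6037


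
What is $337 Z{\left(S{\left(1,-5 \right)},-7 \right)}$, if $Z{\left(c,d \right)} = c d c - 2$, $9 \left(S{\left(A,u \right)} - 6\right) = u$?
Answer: $- \frac{5718553}{81} \approx -70599.0$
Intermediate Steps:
$S{\left(A,u \right)} = 6 + \frac{u}{9}$
$Z{\left(c,d \right)} = -2 + d c^{2}$ ($Z{\left(c,d \right)} = c c d - 2 = d c^{2} - 2 = -2 + d c^{2}$)
$337 Z{\left(S{\left(1,-5 \right)},-7 \right)} = 337 \left(-2 - 7 \left(6 + \frac{1}{9} \left(-5\right)\right)^{2}\right) = 337 \left(-2 - 7 \left(6 - \frac{5}{9}\right)^{2}\right) = 337 \left(-2 - 7 \left(\frac{49}{9}\right)^{2}\right) = 337 \left(-2 - \frac{16807}{81}\right) = 337 \left(- \frac{16969}{81}\right) = - \frac{5718553}{81}$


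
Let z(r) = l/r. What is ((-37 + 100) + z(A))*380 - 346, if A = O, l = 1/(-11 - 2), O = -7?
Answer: 2147434/91 ≈ 23598.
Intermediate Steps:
l = -1/13 (l = 1/(-13) = -1/13 ≈ -0.076923)
A = -7
z(r) = -1/(13*r)
((-37 + 100) + z(A))*380 - 346 = ((-37 + 100) - 1/13/(-7))*380 - 346 = (63 - 1/13*(-⅐))*380 - 346 = (63 + 1/91)*380 - 346 = (5734/91)*380 - 346 = 2178920/91 - 346 = 2147434/91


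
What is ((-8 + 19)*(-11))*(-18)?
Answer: 2178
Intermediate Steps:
((-8 + 19)*(-11))*(-18) = (11*(-11))*(-18) = -121*(-18) = 2178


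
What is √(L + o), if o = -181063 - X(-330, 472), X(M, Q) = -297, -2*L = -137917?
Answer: I*√447230/2 ≈ 334.38*I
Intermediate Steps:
L = 137917/2 (L = -½*(-137917) = 137917/2 ≈ 68959.)
o = -180766 (o = -181063 - 1*(-297) = -181063 + 297 = -180766)
√(L + o) = √(137917/2 - 180766) = √(-223615/2) = I*√447230/2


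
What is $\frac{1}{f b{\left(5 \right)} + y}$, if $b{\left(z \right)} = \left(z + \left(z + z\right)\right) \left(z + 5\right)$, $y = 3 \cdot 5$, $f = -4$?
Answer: $- \frac{1}{585} \approx -0.0017094$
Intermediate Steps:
$y = 15$
$b{\left(z \right)} = 3 z \left(5 + z\right)$ ($b{\left(z \right)} = \left(z + 2 z\right) \left(5 + z\right) = 3 z \left(5 + z\right)$)
$\frac{1}{f b{\left(5 \right)} + y} = \frac{1}{- 4 \cdot 3 \cdot 5 \left(5 + 5\right) + 15} = \frac{1}{- 4 \cdot 3 \cdot 5 \cdot 10 + 15} = \frac{1}{\left(-4\right) 150 + 15} = \frac{1}{-600 + 15} = \frac{1}{-585} = - \frac{1}{585}$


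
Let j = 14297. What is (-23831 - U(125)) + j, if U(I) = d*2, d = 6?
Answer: -9546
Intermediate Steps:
U(I) = 12 (U(I) = 6*2 = 12)
(-23831 - U(125)) + j = (-23831 - 1*12) + 14297 = (-23831 - 12) + 14297 = -23843 + 14297 = -9546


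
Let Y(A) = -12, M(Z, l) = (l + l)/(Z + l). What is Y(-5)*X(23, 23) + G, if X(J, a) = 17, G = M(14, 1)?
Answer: -3058/15 ≈ -203.87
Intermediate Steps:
M(Z, l) = 2*l/(Z + l) (M(Z, l) = (2*l)/(Z + l) = 2*l/(Z + l))
G = 2/15 (G = 2*1/(14 + 1) = 2*1/15 = 2*1*(1/15) = 2/15 ≈ 0.13333)
Y(-5)*X(23, 23) + G = -12*17 + 2/15 = -204 + 2/15 = -3058/15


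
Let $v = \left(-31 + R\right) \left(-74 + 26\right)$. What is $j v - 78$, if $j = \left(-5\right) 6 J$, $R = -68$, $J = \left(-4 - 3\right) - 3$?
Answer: $1425522$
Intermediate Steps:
$J = -10$ ($J = -7 - 3 = -10$)
$v = 4752$ ($v = \left(-31 - 68\right) \left(-74 + 26\right) = \left(-99\right) \left(-48\right) = 4752$)
$j = 300$ ($j = \left(-5\right) 6 \left(-10\right) = \left(-30\right) \left(-10\right) = 300$)
$j v - 78 = 300 \cdot 4752 - 78 = 1425600 - 78 = 1425522$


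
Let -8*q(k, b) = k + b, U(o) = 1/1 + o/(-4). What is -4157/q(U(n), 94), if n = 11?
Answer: 133024/369 ≈ 360.50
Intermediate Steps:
U(o) = 1 - o/4 (U(o) = 1*1 + o*(-¼) = 1 - o/4)
q(k, b) = -b/8 - k/8 (q(k, b) = -(k + b)/8 = -(b + k)/8 = -b/8 - k/8)
-4157/q(U(n), 94) = -4157/(-⅛*94 - (1 - ¼*11)/8) = -4157/(-47/4 - (1 - 11/4)/8) = -4157/(-47/4 - ⅛*(-7/4)) = -4157/(-47/4 + 7/32) = -4157/(-369/32) = -4157*(-32/369) = 133024/369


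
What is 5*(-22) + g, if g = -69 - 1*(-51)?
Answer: -128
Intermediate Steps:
g = -18 (g = -69 + 51 = -18)
5*(-22) + g = 5*(-22) - 18 = -110 - 18 = -128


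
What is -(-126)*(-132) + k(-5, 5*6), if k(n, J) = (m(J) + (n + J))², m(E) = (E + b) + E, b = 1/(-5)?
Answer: -236024/25 ≈ -9441.0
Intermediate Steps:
b = -⅕ ≈ -0.20000
m(E) = -⅕ + 2*E (m(E) = (E - ⅕) + E = (-⅕ + E) + E = -⅕ + 2*E)
k(n, J) = (-⅕ + n + 3*J)² (k(n, J) = ((-⅕ + 2*J) + (n + J))² = ((-⅕ + 2*J) + (J + n))² = (-⅕ + n + 3*J)²)
-(-126)*(-132) + k(-5, 5*6) = -(-126)*(-132) + (-1 + 5*(-5) + 15*(5*6))²/25 = -126*132 + (-1 - 25 + 15*30)²/25 = -16632 + (-1 - 25 + 450)²/25 = -16632 + (1/25)*424² = -16632 + (1/25)*179776 = -16632 + 179776/25 = -236024/25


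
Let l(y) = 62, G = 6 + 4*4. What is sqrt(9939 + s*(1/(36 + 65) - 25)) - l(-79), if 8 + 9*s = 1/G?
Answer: -62 + sqrt(110656612121)/3333 ≈ 37.805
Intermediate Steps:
G = 22 (G = 6 + 16 = 22)
s = -175/198 (s = -8/9 + (1/9)/22 = -8/9 + (1/9)*(1/22) = -8/9 + 1/198 = -175/198 ≈ -0.88384)
sqrt(9939 + s*(1/(36 + 65) - 25)) - l(-79) = sqrt(9939 - 175*(1/(36 + 65) - 25)/198) - 1*62 = sqrt(9939 - 175*(1/101 - 25)/198) - 62 = sqrt(9939 - 175/198*(-2524/101)) - 62 = sqrt(9939 + 220850/9999) - 62 = sqrt(99600911/9999) - 62 = sqrt(110656612121)/3333 - 62 = -62 + sqrt(110656612121)/3333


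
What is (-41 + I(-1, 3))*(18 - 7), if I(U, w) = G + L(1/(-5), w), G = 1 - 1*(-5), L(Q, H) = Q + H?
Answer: -1771/5 ≈ -354.20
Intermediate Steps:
L(Q, H) = H + Q
G = 6 (G = 1 + 5 = 6)
I(U, w) = 29/5 + w (I(U, w) = 6 + (w + 1/(-5)) = 6 + (w - ⅕) = 6 + (-⅕ + w) = 29/5 + w)
(-41 + I(-1, 3))*(18 - 7) = (-41 + (29/5 + 3))*(18 - 7) = (-41 + 44/5)*11 = -161/5*11 = -1771/5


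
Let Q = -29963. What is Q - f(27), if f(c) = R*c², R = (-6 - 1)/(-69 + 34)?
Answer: -150544/5 ≈ -30109.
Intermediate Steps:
R = ⅕ (R = -7/(-35) = -7*(-1/35) = ⅕ ≈ 0.20000)
f(c) = c²/5
Q - f(27) = -29963 - 27²/5 = -29963 - 729/5 = -150544/5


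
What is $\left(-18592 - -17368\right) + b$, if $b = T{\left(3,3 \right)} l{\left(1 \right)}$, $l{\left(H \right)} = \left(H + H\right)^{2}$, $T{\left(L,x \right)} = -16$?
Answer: $-1288$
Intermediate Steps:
$l{\left(H \right)} = 4 H^{2}$ ($l{\left(H \right)} = \left(2 H\right)^{2} = 4 H^{2}$)
$b = -64$ ($b = - 16 \cdot 4 \cdot 1^{2} = - 16 \cdot 4 \cdot 1 = \left(-16\right) 4 = -64$)
$\left(-18592 - -17368\right) + b = \left(-18592 - -17368\right) - 64 = \left(-18592 + 17368\right) - 64 = -1224 - 64 = -1288$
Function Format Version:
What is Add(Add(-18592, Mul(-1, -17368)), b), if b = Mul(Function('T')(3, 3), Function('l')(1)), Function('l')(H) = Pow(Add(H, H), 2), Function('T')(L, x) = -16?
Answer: -1288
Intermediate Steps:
Function('l')(H) = Mul(4, Pow(H, 2)) (Function('l')(H) = Pow(Mul(2, H), 2) = Mul(4, Pow(H, 2)))
b = -64 (b = Mul(-16, Mul(4, Pow(1, 2))) = Mul(-16, Mul(4, 1)) = Mul(-16, 4) = -64)
Add(Add(-18592, Mul(-1, -17368)), b) = Add(Add(-18592, Mul(-1, -17368)), -64) = Add(Add(-18592, 17368), -64) = Add(-1224, -64) = -1288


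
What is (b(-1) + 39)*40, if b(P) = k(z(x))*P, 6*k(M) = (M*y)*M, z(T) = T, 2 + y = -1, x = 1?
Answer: 1580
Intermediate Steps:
y = -3 (y = -2 - 1 = -3)
k(M) = -M²/2 (k(M) = ((M*(-3))*M)/6 = ((-3*M)*M)/6 = (-3*M²)/6 = -M²/2)
b(P) = -P/2 (b(P) = (-½*1²)*P = (-½*1)*P = -P/2)
(b(-1) + 39)*40 = (-½*(-1) + 39)*40 = (½ + 39)*40 = (79/2)*40 = 1580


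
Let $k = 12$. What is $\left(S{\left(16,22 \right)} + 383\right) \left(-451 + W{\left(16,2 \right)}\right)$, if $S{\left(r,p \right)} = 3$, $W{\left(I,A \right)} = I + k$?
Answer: $-163278$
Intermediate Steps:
$W{\left(I,A \right)} = 12 + I$ ($W{\left(I,A \right)} = I + 12 = 12 + I$)
$\left(S{\left(16,22 \right)} + 383\right) \left(-451 + W{\left(16,2 \right)}\right) = \left(3 + 383\right) \left(-451 + \left(12 + 16\right)\right) = 386 \left(-451 + 28\right) = 386 \left(-423\right) = -163278$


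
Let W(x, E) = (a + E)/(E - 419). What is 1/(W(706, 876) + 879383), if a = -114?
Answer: 457/401878793 ≈ 1.1372e-6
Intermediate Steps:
W(x, E) = (-114 + E)/(-419 + E) (W(x, E) = (-114 + E)/(E - 419) = (-114 + E)/(-419 + E))
1/(W(706, 876) + 879383) = 1/((-114 + 876)/(-419 + 876) + 879383) = 1/(762/457 + 879383) = 1/(401878793/457) = 457/401878793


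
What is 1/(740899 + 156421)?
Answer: 1/897320 ≈ 1.1144e-6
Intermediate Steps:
1/(740899 + 156421) = 1/897320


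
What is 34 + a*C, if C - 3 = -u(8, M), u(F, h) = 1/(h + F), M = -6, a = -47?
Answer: -167/2 ≈ -83.500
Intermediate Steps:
u(F, h) = 1/(F + h)
C = 5/2 (C = 3 - 1/(8 - 6) = 3 - 1/2 = 3 - 1*½ = 3 - ½ = 5/2 ≈ 2.5000)
34 + a*C = 34 - 47*5/2 = 34 - 235/2 = -167/2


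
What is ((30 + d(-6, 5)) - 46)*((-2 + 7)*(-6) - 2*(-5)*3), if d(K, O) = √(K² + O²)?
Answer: 0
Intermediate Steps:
((30 + d(-6, 5)) - 46)*((-2 + 7)*(-6) - 2*(-5)*3) = ((30 + √((-6)² + 5²)) - 46)*((-2 + 7)*(-6) - 2*(-5)*3) = ((30 + √(36 + 25)) - 46)*(5*(-6) + 10*3) = ((30 + √61) - 46)*(-30 + 30) = (-16 + √61)*0 = 0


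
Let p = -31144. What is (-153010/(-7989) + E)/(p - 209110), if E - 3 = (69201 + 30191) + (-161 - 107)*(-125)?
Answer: -1061851165/1919389206 ≈ -0.55322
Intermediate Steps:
E = 132895 (E = 3 + ((69201 + 30191) + (-161 - 107)*(-125)) = 3 + (99392 - 268*(-125)) = 3 + (99392 + 33500) = 3 + 132892 = 132895)
(-153010/(-7989) + E)/(p - 209110) = (-153010/(-7989) + 132895)/(-31144 - 209110) = (-153010*(-1/7989) + 132895)/(-240254) = (153010/7989 + 132895)*(-1/240254) = (1061851165/7989)*(-1/240254) = -1061851165/1919389206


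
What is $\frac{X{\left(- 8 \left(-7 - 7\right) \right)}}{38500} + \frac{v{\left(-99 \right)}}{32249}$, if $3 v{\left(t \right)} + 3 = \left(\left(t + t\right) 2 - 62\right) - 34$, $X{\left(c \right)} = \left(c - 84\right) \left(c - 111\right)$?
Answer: $- \frac{194626}{44342375} \approx -0.0043892$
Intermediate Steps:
$X{\left(c \right)} = \left(-111 + c\right) \left(-84 + c\right)$ ($X{\left(c \right)} = \left(-84 + c\right) \left(-111 + c\right) = \left(-111 + c\right) \left(-84 + c\right)$)
$v{\left(t \right)} = -33 + \frac{4 t}{3}$ ($v{\left(t \right)} = -1 + \frac{\left(\left(t + t\right) 2 - 62\right) - 34}{3} = -1 + \frac{\left(2 t 2 - 62\right) - 34}{3} = -1 + \frac{\left(4 t - 62\right) - 34}{3} = -1 + \frac{\left(-62 + 4 t\right) - 34}{3} = -1 + \frac{-96 + 4 t}{3} = -1 + \left(-32 + \frac{4 t}{3}\right) = -33 + \frac{4 t}{3}$)
$\frac{X{\left(- 8 \left(-7 - 7\right) \right)}}{38500} + \frac{v{\left(-99 \right)}}{32249} = \frac{9324 + \left(- 8 \left(-7 - 7\right)\right)^{2} - 195 \left(- 8 \left(-7 - 7\right)\right)}{38500} + \frac{-33 + \frac{4}{3} \left(-99\right)}{32249} = \left(9324 + \left(\left(-8\right) \left(-14\right)\right)^{2} - 195 \left(\left(-8\right) \left(-14\right)\right)\right) \frac{1}{38500} + \left(-33 - 132\right) \frac{1}{32249} = \left(9324 + 112^{2} - 21840\right) \frac{1}{38500} - \frac{165}{32249} = \left(9324 + 12544 - 21840\right) \frac{1}{38500} - \frac{165}{32249} = 28 \cdot \frac{1}{38500} - \frac{165}{32249} = \frac{1}{1375} - \frac{165}{32249} = - \frac{194626}{44342375}$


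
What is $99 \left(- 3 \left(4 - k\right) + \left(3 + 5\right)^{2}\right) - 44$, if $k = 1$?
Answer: $5401$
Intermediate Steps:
$99 \left(- 3 \left(4 - k\right) + \left(3 + 5\right)^{2}\right) - 44 = 99 \left(- 3 \left(4 - 1\right) + \left(3 + 5\right)^{2}\right) - 44 = 99 \left(- 3 \left(4 - 1\right) + 8^{2}\right) - 44 = 99 \left(\left(-3\right) 3 + 64\right) - 44 = 99 \left(-9 + 64\right) - 44 = 99 \cdot 55 - 44 = 5445 - 44 = 5401$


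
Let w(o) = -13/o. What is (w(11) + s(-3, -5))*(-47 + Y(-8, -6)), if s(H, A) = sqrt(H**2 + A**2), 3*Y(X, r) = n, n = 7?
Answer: 1742/33 - 134*sqrt(34)/3 ≈ -207.66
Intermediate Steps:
Y(X, r) = 7/3 (Y(X, r) = (1/3)*7 = 7/3)
s(H, A) = sqrt(A**2 + H**2)
w(o) = -13/o
(w(11) + s(-3, -5))*(-47 + Y(-8, -6)) = (-13/11 + sqrt((-5)**2 + (-3)**2))*(-47 + 7/3) = (-13*1/11 + sqrt(25 + 9))*(-134/3) = (-13/11 + sqrt(34))*(-134/3) = 1742/33 - 134*sqrt(34)/3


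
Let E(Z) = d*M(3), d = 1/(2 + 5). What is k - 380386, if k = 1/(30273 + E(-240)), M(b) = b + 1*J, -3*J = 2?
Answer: -34546656517/90820 ≈ -3.8039e+5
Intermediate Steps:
d = ⅐ (d = 1/7 = ⅐ ≈ 0.14286)
J = -⅔ (J = -⅓*2 = -⅔ ≈ -0.66667)
M(b) = -⅔ + b (M(b) = b + 1*(-⅔) = b - ⅔ = -⅔ + b)
E(Z) = ⅓ (E(Z) = (-⅔ + 3)/7 = (⅐)*(7/3) = ⅓)
k = 3/90820 (k = 1/(30273 + ⅓) = 1/(90820/3) = 3/90820 ≈ 3.3032e-5)
k - 380386 = 3/90820 - 380386 = -34546656517/90820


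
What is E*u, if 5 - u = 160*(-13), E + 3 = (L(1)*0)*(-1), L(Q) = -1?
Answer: -6255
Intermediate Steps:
E = -3 (E = -3 - 1*0*(-1) = -3 + 0*(-1) = -3 + 0 = -3)
u = 2085 (u = 5 - 160*(-13) = 5 - 1*(-2080) = 5 + 2080 = 2085)
E*u = -3*2085 = -6255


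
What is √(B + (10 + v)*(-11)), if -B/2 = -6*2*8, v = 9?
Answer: I*√17 ≈ 4.1231*I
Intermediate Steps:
B = 192 (B = -2*(-6*2)*8 = -(-24)*8 = -2*(-96) = 192)
√(B + (10 + v)*(-11)) = √(192 + (10 + 9)*(-11)) = √(192 + 19*(-11)) = √(192 - 209) = √(-17) = I*√17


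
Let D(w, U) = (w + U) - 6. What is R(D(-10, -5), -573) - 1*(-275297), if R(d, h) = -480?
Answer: 274817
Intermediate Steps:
D(w, U) = -6 + U + w (D(w, U) = (U + w) - 6 = -6 + U + w)
R(D(-10, -5), -573) - 1*(-275297) = -480 - 1*(-275297) = -480 + 275297 = 274817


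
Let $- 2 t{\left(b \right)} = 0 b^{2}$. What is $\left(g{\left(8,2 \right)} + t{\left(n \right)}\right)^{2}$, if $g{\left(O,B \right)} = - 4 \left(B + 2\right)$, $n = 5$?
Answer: $256$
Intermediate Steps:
$g{\left(O,B \right)} = -8 - 4 B$ ($g{\left(O,B \right)} = - 4 \left(2 + B\right) = -8 - 4 B$)
$t{\left(b \right)} = 0$ ($t{\left(b \right)} = - \frac{0 b^{2}}{2} = \left(- \frac{1}{2}\right) 0 = 0$)
$\left(g{\left(8,2 \right)} + t{\left(n \right)}\right)^{2} = \left(\left(-8 - 8\right) + 0\right)^{2} = \left(-16 + 0\right)^{2} = \left(-16\right)^{2} = 256$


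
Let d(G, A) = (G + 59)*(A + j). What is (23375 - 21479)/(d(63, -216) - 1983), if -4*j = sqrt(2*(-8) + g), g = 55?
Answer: -71630880/1070447927 + 77104*sqrt(39)/1070447927 ≈ -0.066467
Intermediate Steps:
j = -sqrt(39)/4 (j = -sqrt(2*(-8) + 55)/4 = -sqrt(-16 + 55)/4 = -sqrt(39)/4 ≈ -1.5612)
d(G, A) = (59 + G)*(A - sqrt(39)/4) (d(G, A) = (G + 59)*(A - sqrt(39)/4) = (59 + G)*(A - sqrt(39)/4))
(23375 - 21479)/(d(63, -216) - 1983) = (23375 - 21479)/((59*(-216) - 59*sqrt(39)/4 - 216*63 - 1/4*63*sqrt(39)) - 1983) = 1896/((-12744 - 59*sqrt(39)/4 - 13608 - 63*sqrt(39)/4) - 1983) = 1896/((-26352 - 61*sqrt(39)/2) - 1983) = 1896/(-28335 - 61*sqrt(39)/2)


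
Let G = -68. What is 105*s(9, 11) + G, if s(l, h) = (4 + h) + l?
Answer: 2452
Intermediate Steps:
s(l, h) = 4 + h + l
105*s(9, 11) + G = 105*(4 + 11 + 9) - 68 = 105*24 - 68 = 2520 - 68 = 2452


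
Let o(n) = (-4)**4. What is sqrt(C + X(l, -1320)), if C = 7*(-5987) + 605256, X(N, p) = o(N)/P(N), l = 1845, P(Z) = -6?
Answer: sqrt(5069739)/3 ≈ 750.54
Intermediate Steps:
o(n) = 256
X(N, p) = -128/3 (X(N, p) = 256/(-6) = 256*(-1/6) = -128/3)
C = 563347 (C = -41909 + 605256 = 563347)
sqrt(C + X(l, -1320)) = sqrt(563347 - 128/3) = sqrt(1689913/3) = sqrt(5069739)/3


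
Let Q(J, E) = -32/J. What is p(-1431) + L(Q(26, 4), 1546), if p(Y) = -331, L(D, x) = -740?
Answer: -1071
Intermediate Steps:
p(-1431) + L(Q(26, 4), 1546) = -331 - 740 = -1071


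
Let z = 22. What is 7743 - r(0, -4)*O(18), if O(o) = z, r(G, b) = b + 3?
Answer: 7765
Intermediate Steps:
r(G, b) = 3 + b
O(o) = 22
7743 - r(0, -4)*O(18) = 7743 - (3 - 4)*22 = 7743 - (-1)*22 = 7743 - 1*(-22) = 7743 + 22 = 7765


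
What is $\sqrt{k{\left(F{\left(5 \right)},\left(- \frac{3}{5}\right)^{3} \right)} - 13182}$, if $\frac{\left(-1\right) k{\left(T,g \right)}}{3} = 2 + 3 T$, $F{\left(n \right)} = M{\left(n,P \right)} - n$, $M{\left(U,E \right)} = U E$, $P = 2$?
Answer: $i \sqrt{13233} \approx 115.03 i$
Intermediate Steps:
$M{\left(U,E \right)} = E U$
$F{\left(n \right)} = n$ ($F{\left(n \right)} = 2 n - n = n$)
$k{\left(T,g \right)} = -6 - 9 T$ ($k{\left(T,g \right)} = - 3 \left(2 + 3 T\right) = -6 - 9 T$)
$\sqrt{k{\left(F{\left(5 \right)},\left(- \frac{3}{5}\right)^{3} \right)} - 13182} = \sqrt{\left(-6 - 45\right) - 13182} = \sqrt{-51 - 13182} = \sqrt{-13233} = i \sqrt{13233}$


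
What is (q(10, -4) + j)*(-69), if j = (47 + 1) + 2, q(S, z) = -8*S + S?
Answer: 1380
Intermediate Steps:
q(S, z) = -7*S
j = 50 (j = 48 + 2 = 50)
(q(10, -4) + j)*(-69) = (-7*10 + 50)*(-69) = (-70 + 50)*(-69) = -20*(-69) = 1380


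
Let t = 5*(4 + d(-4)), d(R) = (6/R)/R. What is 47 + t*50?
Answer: 4563/4 ≈ 1140.8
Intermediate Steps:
d(R) = 6/R**2
t = 175/8 (t = 5*(4 + 6/(-4)**2) = 5*(4 + 6*(1/16)) = 5*(4 + 3/8) = 5*(35/8) = 175/8 ≈ 21.875)
47 + t*50 = 47 + (175/8)*50 = 47 + 4375/4 = 4563/4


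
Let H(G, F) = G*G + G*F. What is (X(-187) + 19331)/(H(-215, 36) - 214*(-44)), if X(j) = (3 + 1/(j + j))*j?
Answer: 5363/13686 ≈ 0.39186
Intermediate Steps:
H(G, F) = G**2 + F*G
X(j) = j*(3 + 1/(2*j)) (X(j) = (3 + 1/(2*j))*j = j*(3 + 1/(2*j)))
(X(-187) + 19331)/(H(-215, 36) - 214*(-44)) = ((1/2 + 3*(-187)) + 19331)/(-215*(36 - 215) - 214*(-44)) = ((1/2 - 561) + 19331)/(-215*(-179) + 9416) = (-1121/2 + 19331)/(38485 + 9416) = (37541/2)/47901 = (37541/2)*(1/47901) = 5363/13686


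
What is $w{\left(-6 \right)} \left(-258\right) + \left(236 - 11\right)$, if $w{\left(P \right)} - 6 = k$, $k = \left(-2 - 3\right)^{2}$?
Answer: $-7773$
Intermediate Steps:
$k = 25$ ($k = \left(-5\right)^{2} = 25$)
$w{\left(P \right)} = 31$ ($w{\left(P \right)} = 6 + 25 = 31$)
$w{\left(-6 \right)} \left(-258\right) + \left(236 - 11\right) = 31 \left(-258\right) + \left(236 - 11\right) = -7998 + 225 = -7773$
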